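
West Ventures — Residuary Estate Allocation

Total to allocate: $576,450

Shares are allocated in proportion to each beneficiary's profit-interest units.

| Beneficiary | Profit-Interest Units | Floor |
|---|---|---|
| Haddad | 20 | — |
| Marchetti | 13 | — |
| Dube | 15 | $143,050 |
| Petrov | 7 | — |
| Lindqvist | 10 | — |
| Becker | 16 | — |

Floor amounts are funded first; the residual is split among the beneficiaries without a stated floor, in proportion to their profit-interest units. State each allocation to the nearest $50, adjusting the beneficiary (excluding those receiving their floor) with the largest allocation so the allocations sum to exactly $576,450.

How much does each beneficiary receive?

Haddad: $131,400 | Marchetti: $85,350 | Dube: $143,050 | Petrov: $45,950 | Lindqvist: $65,650 | Becker: $105,050

Fund the minimums — Dube $143,050. Remaining pool $433,400.
Remaining pool split over remaining profit-interest units 66: Haddad 131,333.33 → $131,350; Marchetti 85,366.67 → $85,350; Petrov 45,966.67 → $45,950; Lindqvist 65,666.67 → $65,650; Becker 105,066.67 → $105,050.
Rounding difference +$50 applied to Haddad → $131,400.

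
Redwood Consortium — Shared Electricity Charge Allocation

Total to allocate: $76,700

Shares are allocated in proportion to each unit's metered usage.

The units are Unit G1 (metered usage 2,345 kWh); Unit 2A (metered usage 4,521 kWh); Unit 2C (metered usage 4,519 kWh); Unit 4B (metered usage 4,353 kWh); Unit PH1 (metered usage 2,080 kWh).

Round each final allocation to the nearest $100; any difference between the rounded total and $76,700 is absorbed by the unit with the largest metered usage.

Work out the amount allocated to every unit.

Unit G1: $10,100 · Unit 2A: $19,400 · Unit 2C: $19,500 · Unit 4B: $18,700 · Unit PH1: $9,000

Sum of metered usage: 17,818.
Raw shares: Unit G1 2,345/17,818 × $76,700 = 10,094.37; Unit 2A 4,521/17,818 × $76,700 = 19,461.26; Unit 2C 4,519/17,818 × $76,700 = 19,452.65; Unit 4B 4,353/17,818 × $76,700 = 18,738.08; Unit PH1 2,080/17,818 × $76,700 = 8,953.64.
After rounding ($100): Unit G1 $10,100; Unit 2A $19,500; Unit 2C $19,500; Unit 4B $18,700; Unit PH1 $9,000. Sum = $76,800.
Difference $76,700 − $76,800 = −$100 applied to largest metered usage (Unit 2A): Unit 2A becomes $19,400.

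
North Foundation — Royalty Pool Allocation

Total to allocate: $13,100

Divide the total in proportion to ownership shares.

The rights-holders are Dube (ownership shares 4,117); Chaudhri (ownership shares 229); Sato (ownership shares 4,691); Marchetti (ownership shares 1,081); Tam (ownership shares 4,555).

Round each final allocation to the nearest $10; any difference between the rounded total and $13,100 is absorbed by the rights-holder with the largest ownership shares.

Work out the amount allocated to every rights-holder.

Total ownership shares = 4,117 + 229 + 4,691 + 1,081 + 4,555 = 14,673.
Pro-rata amounts: Dube 3,675.64; Chaudhri 204.45; Sato 4,188.11; Marchetti 965.11; Tam 4,066.69.
Rounded to nearest $10: Dube $3,680; Chaudhri $200; Sato $4,190; Marchetti $970; Tam $4,070. Sum = $13,110.
Difference $13,100 − $13,110 = −$10 applied to largest ownership shares (Sato): Sato becomes $4,180.

Dube: $3,680; Chaudhri: $200; Sato: $4,180; Marchetti: $970; Tam: $4,070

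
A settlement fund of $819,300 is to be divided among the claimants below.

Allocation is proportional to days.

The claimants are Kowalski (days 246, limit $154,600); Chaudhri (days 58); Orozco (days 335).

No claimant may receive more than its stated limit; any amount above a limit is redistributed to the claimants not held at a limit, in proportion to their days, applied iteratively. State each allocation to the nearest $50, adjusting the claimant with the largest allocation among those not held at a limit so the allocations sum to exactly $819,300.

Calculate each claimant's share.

Kowalski: $154,600 | Chaudhri: $98,100 | Orozco: $566,600

Sum of days: 639.
Pro-rata shares before constraints: Kowalski 315,411.27; Chaudhri 74,365.26; Orozco 429,523.47.
Cap binds for Kowalski ($154,600); residual $664,700 reallocated over remaining days 393.
Shares after redistribution: Chaudhri 98,098.22 → $98,100; Orozco 566,601.78 → $566,600.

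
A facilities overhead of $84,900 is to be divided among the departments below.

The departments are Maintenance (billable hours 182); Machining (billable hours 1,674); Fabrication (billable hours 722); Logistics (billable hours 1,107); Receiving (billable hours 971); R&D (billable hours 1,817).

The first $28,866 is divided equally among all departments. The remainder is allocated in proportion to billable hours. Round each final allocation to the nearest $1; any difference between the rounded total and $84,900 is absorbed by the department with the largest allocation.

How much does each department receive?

$28,866 shared equally gives $4,811 per department.
Remainder $56,034 by billable hours (total 6,473): Maintenance 1,575.496 → $1,575; Machining 14,491.10 → $14,491; Fabrication 6,250.05 → $6,250; Logistics 9,582.83 → $9,583; Receiving 8,405.53 → $8,406; R&D 15,728.99 → $15,729.
Totals: Maintenance $4,811 + $1,575 = $6,386; Machining $4,811 + $14,491 = $19,302; Fabrication $4,811 + $6,250 = $11,061; Logistics $4,811 + $9,583 = $14,394; Receiving $4,811 + $8,406 = $13,217; R&D $4,811 + $15,729 = $20,540.

Maintenance: $6,386 | Machining: $19,302 | Fabrication: $11,061 | Logistics: $14,394 | Receiving: $13,217 | R&D: $20,540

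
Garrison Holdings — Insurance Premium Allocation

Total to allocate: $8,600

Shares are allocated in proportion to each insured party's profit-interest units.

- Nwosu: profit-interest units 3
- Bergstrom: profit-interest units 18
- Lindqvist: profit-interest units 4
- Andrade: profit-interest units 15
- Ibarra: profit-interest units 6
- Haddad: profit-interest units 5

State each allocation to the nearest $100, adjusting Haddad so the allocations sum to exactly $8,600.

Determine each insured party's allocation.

Nwosu: $500 | Bergstrom: $3,000 | Lindqvist: $700 | Andrade: $2,500 | Ibarra: $1,000 | Haddad: $900

Combined profit-interest units = 51.
Pro-rata amounts: Nwosu 3/51 × $8,600 = 505.88; Bergstrom 18/51 × $8,600 = 3,035.29; Lindqvist 4/51 × $8,600 = 674.51; Andrade 15/51 × $8,600 = 2,529.41; Ibarra 6/51 × $8,600 = 1,011.76; Haddad 5/51 × $8,600 = 843.14.
At nearest $100: Nwosu $500; Bergstrom $3,000; Lindqvist $700; Andrade $2,500; Ibarra $1,000; Haddad $800. Sum = $8,500.
Difference $8,600 − $8,500 = +$100 applied to Haddad: Haddad becomes $900.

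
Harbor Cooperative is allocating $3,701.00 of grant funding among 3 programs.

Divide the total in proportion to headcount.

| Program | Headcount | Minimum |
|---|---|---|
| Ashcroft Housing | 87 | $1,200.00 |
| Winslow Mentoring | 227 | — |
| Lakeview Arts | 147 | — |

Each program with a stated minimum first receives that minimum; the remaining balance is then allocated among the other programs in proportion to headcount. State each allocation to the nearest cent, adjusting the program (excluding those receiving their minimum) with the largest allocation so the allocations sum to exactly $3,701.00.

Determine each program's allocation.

Minimums first: Ashcroft Housing $1,200.00. Remaining pool $2,501.00.
Remaining pool split over remaining headcount 374: Winslow Mentoring 1,517.9866 → $1,517.99; Lakeview Arts 983.0134 → $983.01.

Ashcroft Housing: $1,200.00 · Winslow Mentoring: $1,517.99 · Lakeview Arts: $983.01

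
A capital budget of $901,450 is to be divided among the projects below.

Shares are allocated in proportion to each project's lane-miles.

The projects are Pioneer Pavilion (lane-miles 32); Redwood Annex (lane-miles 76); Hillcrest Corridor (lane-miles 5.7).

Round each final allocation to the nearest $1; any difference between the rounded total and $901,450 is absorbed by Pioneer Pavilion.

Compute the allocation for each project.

Pioneer Pavilion: $253,707; Redwood Annex: $602,552; Hillcrest Corridor: $45,191

Sum of lane-miles: 113.7.
Unrounded shares: Pioneer Pavilion 32/113.7 × $901,450 = 253,706.24; Redwood Annex 76/113.7 × $901,450 = 602,552.33; Hillcrest Corridor 5.7/113.7 × $901,450 = 45,191.42.
After rounding ($1): Pioneer Pavilion $253,706; Redwood Annex $602,552; Hillcrest Corridor $45,191. Sum = $901,449.
Difference $901,450 − $901,449 = +$1 applied to Pioneer Pavilion: Pioneer Pavilion becomes $253,707.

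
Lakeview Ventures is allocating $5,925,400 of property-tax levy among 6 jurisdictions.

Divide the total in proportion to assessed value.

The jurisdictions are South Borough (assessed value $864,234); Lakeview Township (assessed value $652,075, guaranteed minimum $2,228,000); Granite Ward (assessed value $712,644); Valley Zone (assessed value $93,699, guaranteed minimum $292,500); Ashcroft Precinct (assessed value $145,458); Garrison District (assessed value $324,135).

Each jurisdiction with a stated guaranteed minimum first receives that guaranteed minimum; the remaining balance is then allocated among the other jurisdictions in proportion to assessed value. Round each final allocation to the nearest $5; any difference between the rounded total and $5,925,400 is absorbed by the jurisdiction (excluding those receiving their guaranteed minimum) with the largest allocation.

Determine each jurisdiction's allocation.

Guaranteed amounts: Lakeview Township $2,228,000; Valley Zone $292,500. Balance $3,404,900.
Balance split over remaining assessed value 2,046,471: South Borough 1,437,904.74 → $1,437,905; Granite Ward 1,185,690.66 → $1,185,690; Ashcroft Precinct 242,011.71 → $242,010; Garrison District 539,292.89 → $539,295.

South Borough: $1,437,905 | Lakeview Township: $2,228,000 | Granite Ward: $1,185,690 | Valley Zone: $292,500 | Ashcroft Precinct: $242,010 | Garrison District: $539,295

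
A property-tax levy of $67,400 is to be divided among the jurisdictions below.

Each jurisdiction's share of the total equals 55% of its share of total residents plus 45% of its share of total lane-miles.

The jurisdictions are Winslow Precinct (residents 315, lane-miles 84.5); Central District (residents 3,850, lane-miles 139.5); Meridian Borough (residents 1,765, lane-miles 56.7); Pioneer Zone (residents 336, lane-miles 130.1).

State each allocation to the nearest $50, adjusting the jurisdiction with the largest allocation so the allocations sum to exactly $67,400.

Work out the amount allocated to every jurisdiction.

Residents total 6,266; lane-miles total 410.8.
Blended shares (55% residents + 45% lane-miles): Winslow Precinct 0.1202; Central District 0.4907; Meridian Borough 0.2170; Pioneer Zone 0.1720.
Raw shares: Winslow Precinct 8,102.32; Central District 33,076.31; Meridian Borough 14,628.09; Pioneer Zone 11,593.28.
After rounding ($50): Winslow Precinct $8,100; Central District $33,100; Meridian Borough $14,650; Pioneer Zone $11,600. Sum = $67,450.
Difference $67,400 − $67,450 = −$50 applied to largest allocation (Central District): Central District becomes $33,050.

Winslow Precinct: $8,100; Central District: $33,050; Meridian Borough: $14,650; Pioneer Zone: $11,600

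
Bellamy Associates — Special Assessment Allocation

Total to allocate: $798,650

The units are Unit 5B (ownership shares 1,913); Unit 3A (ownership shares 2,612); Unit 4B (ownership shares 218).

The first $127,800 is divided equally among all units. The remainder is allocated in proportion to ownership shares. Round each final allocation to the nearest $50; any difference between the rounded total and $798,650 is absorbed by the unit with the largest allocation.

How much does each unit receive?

First tranche $127,800 split equally: $42,600 each.
Remainder $670,850 by ownership shares (total 4,743): Unit 5B 270,574.75 → $270,550; Unit 3A 369,441.32 → $369,450; Unit 4B 30,833.92 → $30,850.
Totals: Unit 5B $42,600 + $270,550 = $313,150; Unit 3A $42,600 + $369,450 = $412,050; Unit 4B $42,600 + $30,850 = $73,450.

Unit 5B: $313,150 · Unit 3A: $412,050 · Unit 4B: $73,450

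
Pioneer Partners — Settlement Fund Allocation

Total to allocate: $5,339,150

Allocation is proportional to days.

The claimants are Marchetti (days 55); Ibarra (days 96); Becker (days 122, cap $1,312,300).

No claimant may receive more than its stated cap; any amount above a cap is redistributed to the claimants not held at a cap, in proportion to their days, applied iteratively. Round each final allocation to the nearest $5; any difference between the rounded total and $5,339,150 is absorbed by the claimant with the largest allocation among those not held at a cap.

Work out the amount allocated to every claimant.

Marchetti: $1,466,735 · Ibarra: $2,560,115 · Becker: $1,312,300

Days total: 273.
Proportional shares (ignoring caps): Marchetti 1,075,652.93; Ibarra 1,877,503.30; Becker 2,385,993.77.
Capped: Becker ($1,312,300); residual $4,026,850 reallocated over remaining days 151.
Shares after redistribution: Marchetti 1,466,733.44 → $1,466,735; Ibarra 2,560,116.56 → $2,560,115.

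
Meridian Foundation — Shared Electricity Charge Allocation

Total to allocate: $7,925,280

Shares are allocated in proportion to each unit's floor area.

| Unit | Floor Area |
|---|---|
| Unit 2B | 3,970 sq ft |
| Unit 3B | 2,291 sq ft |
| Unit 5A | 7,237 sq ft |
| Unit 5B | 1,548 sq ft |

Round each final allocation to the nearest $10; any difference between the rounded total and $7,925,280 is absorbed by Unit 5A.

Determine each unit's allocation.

Unit 2B: $2,091,140 | Unit 3B: $1,206,750 | Unit 5A: $3,812,000 | Unit 5B: $815,390

Total floor area = 15,046.
Unrounded shares: Unit 2B 3,970/15,046 × $7,925,280 = 2,091,144.60; Unit 3B 2,291/15,046 × $7,925,280 = 1,206,753.72; Unit 5A 7,237/15,046 × $7,925,280 = 3,811,993.31; Unit 5B 1,548/15,046 × $7,925,280 = 815,388.37.
At nearest $10: Unit 2B $2,091,140; Unit 3B $1,206,750; Unit 5A $3,811,990; Unit 5B $815,390. Sum = $7,925,270.
Difference $7,925,280 − $7,925,270 = +$10 applied to Unit 5A: Unit 5A becomes $3,812,000.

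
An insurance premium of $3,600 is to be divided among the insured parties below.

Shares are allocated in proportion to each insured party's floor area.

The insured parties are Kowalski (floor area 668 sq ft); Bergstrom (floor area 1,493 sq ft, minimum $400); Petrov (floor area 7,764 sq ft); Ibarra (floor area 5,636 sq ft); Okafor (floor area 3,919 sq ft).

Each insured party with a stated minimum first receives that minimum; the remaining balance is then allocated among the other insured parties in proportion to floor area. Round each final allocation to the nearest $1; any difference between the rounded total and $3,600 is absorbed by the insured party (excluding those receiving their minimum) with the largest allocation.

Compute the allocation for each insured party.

Guaranteed amounts: Bergstrom $400. Residual $3,200.
Residual split over remaining floor area 17,987: Kowalski 118.84 → $119; Petrov 1,381.26 → $1,381; Ibarra 1,002.68 → $1,003; Okafor 697.21 → $697.

Kowalski: $119; Bergstrom: $400; Petrov: $1,381; Ibarra: $1,003; Okafor: $697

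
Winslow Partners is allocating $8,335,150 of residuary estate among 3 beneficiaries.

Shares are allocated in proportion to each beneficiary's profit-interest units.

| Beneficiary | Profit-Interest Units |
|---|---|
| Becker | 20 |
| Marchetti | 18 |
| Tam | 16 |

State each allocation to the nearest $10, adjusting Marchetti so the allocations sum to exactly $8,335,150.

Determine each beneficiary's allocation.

Total profit-interest units = 54.
Unrounded shares: Becker 20/54 × $8,335,150 = 3,087,092.59; Marchetti 18/54 × $8,335,150 = 2,778,383.33; Tam 16/54 × $8,335,150 = 2,469,674.07.
Rounded to nearest $10: Becker $3,087,090; Marchetti $2,778,380; Tam $2,469,670. Sum = $8,335,140.
Difference $8,335,150 − $8,335,140 = +$10 applied to Marchetti: Marchetti becomes $2,778,390.

Becker: $3,087,090 | Marchetti: $2,778,390 | Tam: $2,469,670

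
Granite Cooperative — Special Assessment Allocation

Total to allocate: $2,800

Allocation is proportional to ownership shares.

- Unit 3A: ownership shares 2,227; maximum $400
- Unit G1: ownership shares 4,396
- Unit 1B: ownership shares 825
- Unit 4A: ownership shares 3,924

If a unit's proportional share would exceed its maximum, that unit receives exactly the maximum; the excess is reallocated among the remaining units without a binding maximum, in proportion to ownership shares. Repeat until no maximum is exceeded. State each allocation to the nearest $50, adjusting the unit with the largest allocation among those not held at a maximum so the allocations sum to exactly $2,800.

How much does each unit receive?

Ownership shares total: 11,372.
Proportional shares (ignoring caps): Unit 3A 548.33; Unit G1 1,082.38; Unit 1B 203.13; Unit 4A 966.16.
Capped: Unit 3A ($400); balance $2,400 reallocated over remaining ownership shares 9,145.
Remaining shares: Unit G1 1,153.68 → $1,150; Unit 1B 216.51 → $200; Unit 4A 1,029.81 → $1,050.

Unit 3A: $400 · Unit G1: $1,150 · Unit 1B: $200 · Unit 4A: $1,050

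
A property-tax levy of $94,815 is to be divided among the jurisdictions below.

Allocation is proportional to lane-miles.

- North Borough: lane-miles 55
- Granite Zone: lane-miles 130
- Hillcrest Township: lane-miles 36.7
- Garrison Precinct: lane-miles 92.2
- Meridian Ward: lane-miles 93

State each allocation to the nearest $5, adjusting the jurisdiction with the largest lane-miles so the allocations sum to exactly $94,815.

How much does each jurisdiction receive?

North Borough: $12,815 · Granite Zone: $30,295 · Hillcrest Township: $8,550 · Garrison Precinct: $21,485 · Meridian Ward: $21,670

Sum of lane-miles: 55 + 130 + 36.7 + 92.2 + 93 = 406.9.
Pro-rata amounts: North Borough 12,815.99; Granite Zone 30,292.33; Hillcrest Township 8,551.76; Garrison Precinct 21,484.25; Meridian Ward 21,670.67.
Rounded to nearest $5: North Borough $12,815; Granite Zone $30,290; Hillcrest Township $8,550; Garrison Precinct $21,485; Meridian Ward $21,670. Sum = $94,810.
Difference $94,815 − $94,810 = +$5 applied to largest lane-miles (Granite Zone): Granite Zone becomes $30,295.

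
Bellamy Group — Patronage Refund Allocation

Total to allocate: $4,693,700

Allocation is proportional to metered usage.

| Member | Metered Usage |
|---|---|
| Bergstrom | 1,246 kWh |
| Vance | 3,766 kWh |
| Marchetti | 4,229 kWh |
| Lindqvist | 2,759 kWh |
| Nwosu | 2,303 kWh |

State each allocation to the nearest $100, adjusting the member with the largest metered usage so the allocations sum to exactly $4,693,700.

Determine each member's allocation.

Total metered usage = 14,303.
Pro-rata amounts: Bergstrom 1,246/14,303 × $4,693,700 = 408,889.76; Vance 3,766/14,303 × $4,693,700 = 1,235,857.81; Marchetti 4,229/14,303 × $4,693,700 = 1,387,796.78; Lindqvist 2,759/14,303 × $4,693,700 = 905,398.75; Nwosu 2,303/14,303 × $4,693,700 = 755,756.91.
Rounded to nearest $100: Bergstrom $408,900; Vance $1,235,900; Marchetti $1,387,800; Lindqvist $905,400; Nwosu $755,800. Sum = $4,693,800.
Difference $4,693,700 − $4,693,800 = −$100 applied to largest metered usage (Marchetti): Marchetti becomes $1,387,700.

Bergstrom: $408,900 | Vance: $1,235,900 | Marchetti: $1,387,700 | Lindqvist: $905,400 | Nwosu: $755,800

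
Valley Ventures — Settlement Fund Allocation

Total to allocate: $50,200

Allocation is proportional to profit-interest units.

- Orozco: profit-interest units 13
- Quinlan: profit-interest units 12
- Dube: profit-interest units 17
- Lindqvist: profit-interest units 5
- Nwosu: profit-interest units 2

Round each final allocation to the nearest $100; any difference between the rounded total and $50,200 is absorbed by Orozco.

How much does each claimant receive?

Orozco: $13,400 | Quinlan: $12,300 | Dube: $17,400 | Lindqvist: $5,100 | Nwosu: $2,000

Total profit-interest units = 49.
Proportional shares: Orozco 13/49 × $50,200 = 13,318.37; Quinlan 12/49 × $50,200 = 12,293.88; Dube 17/49 × $50,200 = 17,416.33; Lindqvist 5/49 × $50,200 = 5,122.45; Nwosu 2/49 × $50,200 = 2,048.98.
At nearest $100: Orozco $13,300; Quinlan $12,300; Dube $17,400; Lindqvist $5,100; Nwosu $2,000. Sum = $50,100.
Difference $50,200 − $50,100 = +$100 applied to Orozco: Orozco becomes $13,400.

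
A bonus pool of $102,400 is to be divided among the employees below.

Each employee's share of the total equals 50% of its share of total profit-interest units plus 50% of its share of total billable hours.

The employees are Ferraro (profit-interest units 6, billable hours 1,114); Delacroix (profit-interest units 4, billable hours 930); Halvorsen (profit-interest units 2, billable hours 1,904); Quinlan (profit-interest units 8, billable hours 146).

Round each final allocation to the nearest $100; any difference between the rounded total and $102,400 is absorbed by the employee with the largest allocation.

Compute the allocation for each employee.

Ferraro: $29,300; Delacroix: $21,900; Halvorsen: $28,900; Quinlan: $22,300

Totals — profit-interest units 20, billable hours 4,094.
Composite weights (50% profit-interest units + 50% billable hours): Ferraro 0.2861; Delacroix 0.2136; Halvorsen 0.2825; Quinlan 0.2178.
Pro-rata amounts: Ferraro 29,291.80; Delacroix 21,870.68; Halvorsen 28,931.63; Quinlan 22,305.89.
After rounding ($100): Ferraro $29,300; Delacroix $21,900; Halvorsen $28,900; Quinlan $22,300. Sum = $102,400.
Rounded total matches; no reconciliation needed.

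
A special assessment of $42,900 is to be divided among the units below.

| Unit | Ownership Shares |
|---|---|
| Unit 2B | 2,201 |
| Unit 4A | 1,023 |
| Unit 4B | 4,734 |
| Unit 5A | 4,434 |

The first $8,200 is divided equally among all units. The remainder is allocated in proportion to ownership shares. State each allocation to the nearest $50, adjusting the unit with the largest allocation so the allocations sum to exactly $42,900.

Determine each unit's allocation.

Unit 2B: $8,200; Unit 4A: $4,900; Unit 4B: $15,350; Unit 5A: $14,450

$8,200 shared equally gives $2,050 per unit.
Remainder $34,700 by ownership shares (total 12,392): Unit 2B 6,163.23 → $6,150; Unit 4A 2,864.60 → $2,850; Unit 4B 13,256.12 → $13,250; Unit 5A 12,416.06 → $12,400.
Rounding difference +$50 on remainder applied to Unit 4B.
Totals: Unit 2B $2,050 + $6,150 = $8,200; Unit 4A $2,050 + $2,850 = $4,900; Unit 4B $2,050 + $13,300 = $15,350; Unit 5A $2,050 + $12,400 = $14,450.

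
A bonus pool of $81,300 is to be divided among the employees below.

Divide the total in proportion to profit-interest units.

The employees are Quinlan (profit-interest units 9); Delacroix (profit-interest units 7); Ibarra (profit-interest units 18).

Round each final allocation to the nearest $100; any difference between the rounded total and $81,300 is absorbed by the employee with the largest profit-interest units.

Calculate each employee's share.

Quinlan: $21,500 · Delacroix: $16,700 · Ibarra: $43,100

Combined profit-interest units = 34.
Proportional shares: Quinlan 9/34 × $81,300 = 21,520.59; Delacroix 7/34 × $81,300 = 16,738.24; Ibarra 18/34 × $81,300 = 43,041.18.
Rounded to nearest $100: Quinlan $21,500; Delacroix $16,700; Ibarra $43,000. Sum = $81,200.
Difference $81,300 − $81,200 = +$100 applied to largest profit-interest units (Ibarra): Ibarra becomes $43,100.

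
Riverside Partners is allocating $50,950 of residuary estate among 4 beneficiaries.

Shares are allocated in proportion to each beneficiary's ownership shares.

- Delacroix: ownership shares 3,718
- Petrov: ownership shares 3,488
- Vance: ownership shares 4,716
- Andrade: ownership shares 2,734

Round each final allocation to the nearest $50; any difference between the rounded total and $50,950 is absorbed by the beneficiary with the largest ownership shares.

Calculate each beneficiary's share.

Combined ownership shares = 14,656.
Proportional shares: Delacroix 3,718/14,656 × $50,950 = 12,925.23; Petrov 3,488/14,656 × $50,950 = 12,125.66; Vance 4,716/14,656 × $50,950 = 16,394.66; Andrade 2,734/14,656 × $50,950 = 9,504.46.
Rounded to nearest $50: Delacroix $12,950; Petrov $12,150; Vance $16,400; Andrade $9,500. Sum = $51,000.
Difference $50,950 − $51,000 = −$50 applied to largest ownership shares (Vance): Vance becomes $16,350.

Delacroix: $12,950 · Petrov: $12,150 · Vance: $16,350 · Andrade: $9,500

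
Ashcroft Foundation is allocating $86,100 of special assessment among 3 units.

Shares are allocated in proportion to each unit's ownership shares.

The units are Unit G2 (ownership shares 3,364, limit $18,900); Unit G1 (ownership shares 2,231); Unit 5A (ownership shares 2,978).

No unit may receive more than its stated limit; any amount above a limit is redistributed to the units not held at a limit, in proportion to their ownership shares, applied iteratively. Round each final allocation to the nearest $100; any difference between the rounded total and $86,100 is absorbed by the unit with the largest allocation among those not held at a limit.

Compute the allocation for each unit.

Unit G2: $18,900; Unit G1: $28,800; Unit 5A: $38,400

Total ownership shares = 8,573.
Proportional shares (ignoring caps): Unit G2 33,785.19; Unit G1 22,406.29; Unit 5A 29,908.53.
Held at cap: Unit G2 ($18,900); remaining pool $67,200 reallocated over remaining ownership shares 5,209.
Shares after redistribution: Unit G1 28,781.57 → $28,800; Unit 5A 38,418.43 → $38,400.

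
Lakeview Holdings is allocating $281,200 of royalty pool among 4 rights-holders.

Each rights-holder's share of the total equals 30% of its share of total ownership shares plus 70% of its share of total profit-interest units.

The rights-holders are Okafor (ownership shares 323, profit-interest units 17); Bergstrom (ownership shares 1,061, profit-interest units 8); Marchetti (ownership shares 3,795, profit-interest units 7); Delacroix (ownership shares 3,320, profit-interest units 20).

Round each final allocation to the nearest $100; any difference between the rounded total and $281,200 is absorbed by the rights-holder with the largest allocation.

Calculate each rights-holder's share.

Ownership shares total 8,499; profit-interest units total 52.
Composite weights (30% ownership shares + 70% profit-interest units): Okafor 0.2402; Bergstrom 0.1451; Marchetti 0.2282; Delacroix 0.3864.
Unrounded shares: Okafor 67,557.60; Bergstrom 40,814.43; Marchetti 64,166.38; Delacroix 108,661.59.
Rounded to nearest $100: Okafor $67,600; Bergstrom $40,800; Marchetti $64,200; Delacroix $108,700. Sum = $281,300.
Difference $281,200 − $281,300 = −$100 applied to largest allocation (Delacroix): Delacroix becomes $108,600.

Okafor: $67,600 · Bergstrom: $40,800 · Marchetti: $64,200 · Delacroix: $108,600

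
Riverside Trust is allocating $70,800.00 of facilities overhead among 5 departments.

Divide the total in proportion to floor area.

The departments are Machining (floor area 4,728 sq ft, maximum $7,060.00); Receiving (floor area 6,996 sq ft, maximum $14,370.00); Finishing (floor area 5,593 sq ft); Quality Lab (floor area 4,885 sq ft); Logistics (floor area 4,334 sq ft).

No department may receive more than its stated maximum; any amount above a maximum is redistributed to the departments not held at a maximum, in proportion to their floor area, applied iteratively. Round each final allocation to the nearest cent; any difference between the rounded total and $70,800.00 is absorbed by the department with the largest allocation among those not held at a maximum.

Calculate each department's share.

Machining: $7,060.00 | Receiving: $14,370.00 | Finishing: $18,642.08 | Quality Lab: $16,282.23 | Logistics: $14,445.69

Combined floor area = 26,536.
Proportional shares (ignoring caps): Machining 12,614.6518; Receiving 18,665.8426; Finishing 14,922.5354; Quality Lab 13,033.5393; Logistics 11,563.4308.
Cap binds for Machining ($7,060.00), Receiving ($14,370.00); remaining pool $49,370.00 reallocated over remaining floor area 14,812.
Remaining shares: Finishing 18,642.0747 → $18,642.07; Quality Lab 16,282.2340 → $16,282.23; Logistics 14,445.6913 → $14,445.69.
Rounding difference +$0.01 applied to Finishing → $18,642.08.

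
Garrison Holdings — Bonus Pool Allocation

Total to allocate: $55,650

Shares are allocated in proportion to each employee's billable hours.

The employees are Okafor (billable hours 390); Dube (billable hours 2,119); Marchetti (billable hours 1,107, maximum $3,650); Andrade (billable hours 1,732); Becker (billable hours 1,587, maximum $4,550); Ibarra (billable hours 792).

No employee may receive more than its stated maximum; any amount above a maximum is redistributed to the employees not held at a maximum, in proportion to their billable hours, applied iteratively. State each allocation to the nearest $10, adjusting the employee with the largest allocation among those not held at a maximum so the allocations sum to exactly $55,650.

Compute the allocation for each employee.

Okafor: $3,680; Dube: $19,970; Marchetti: $3,650; Andrade: $16,330; Becker: $4,550; Ibarra: $7,470

Total billable hours = 7,727.
Pro-rata shares before constraints: Okafor 2,808.79; Dube 15,261.08; Marchetti 7,972.63; Andrade 12,473.90; Becker 11,429.60; Ibarra 5,704.00.
Cap binds for Marchetti ($3,650), Becker ($4,550); remaining pool $47,450 reallocated over remaining billable hours 5,033.
Remaining shares: Okafor 3,676.83 → $3,680; Dube 19,977.46 → $19,980; Andrade 16,328.91 → $16,330; Ibarra 7,466.80 → $7,470.
Rounding difference −$10 applied to Dube → $19,970.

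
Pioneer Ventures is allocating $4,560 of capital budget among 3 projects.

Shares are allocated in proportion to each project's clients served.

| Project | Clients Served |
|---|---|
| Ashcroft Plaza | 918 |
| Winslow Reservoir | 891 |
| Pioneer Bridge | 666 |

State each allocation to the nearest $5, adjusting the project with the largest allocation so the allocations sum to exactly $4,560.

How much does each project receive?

Combined clients served = 2,475.
Pro-rata amounts: Ashcroft Plaza 918/2,475 × $4,560 = 1,691.35; Winslow Reservoir 891/2,475 × $4,560 = 1,641.60; Pioneer Bridge 666/2,475 × $4,560 = 1,227.05.
After rounding ($5): Ashcroft Plaza $1,690; Winslow Reservoir $1,640; Pioneer Bridge $1,225. Sum = $4,555.
Difference $4,560 − $4,555 = +$5 applied to largest allocation (Ashcroft Plaza): Ashcroft Plaza becomes $1,695.

Ashcroft Plaza: $1,695 | Winslow Reservoir: $1,640 | Pioneer Bridge: $1,225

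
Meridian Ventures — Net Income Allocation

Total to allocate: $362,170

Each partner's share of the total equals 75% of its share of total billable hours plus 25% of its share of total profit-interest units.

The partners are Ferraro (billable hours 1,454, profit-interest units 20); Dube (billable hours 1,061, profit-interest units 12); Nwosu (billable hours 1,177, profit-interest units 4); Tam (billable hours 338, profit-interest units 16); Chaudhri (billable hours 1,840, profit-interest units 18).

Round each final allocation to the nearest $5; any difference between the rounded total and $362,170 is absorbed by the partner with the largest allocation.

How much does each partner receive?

Totals — billable hours 5,870, profit-interest units 70.
Composite weights (75% billable hours + 25% profit-interest units): Ferraro 0.2572; Dube 0.1784; Nwosu 0.1647; Tam 0.1003; Chaudhri 0.2994.
Proportional shares: Ferraro 93,151.46; Dube 64,618.13; Nwosu 59,638.18; Tam 36,335.99; Chaudhri 108,426.24.
Rounded to nearest $5: Ferraro $93,150; Dube $64,620; Nwosu $59,640; Tam $36,335; Chaudhri $108,425. Sum = $362,170.
Rounded total matches; no reconciliation needed.

Ferraro: $93,150 | Dube: $64,620 | Nwosu: $59,640 | Tam: $36,335 | Chaudhri: $108,425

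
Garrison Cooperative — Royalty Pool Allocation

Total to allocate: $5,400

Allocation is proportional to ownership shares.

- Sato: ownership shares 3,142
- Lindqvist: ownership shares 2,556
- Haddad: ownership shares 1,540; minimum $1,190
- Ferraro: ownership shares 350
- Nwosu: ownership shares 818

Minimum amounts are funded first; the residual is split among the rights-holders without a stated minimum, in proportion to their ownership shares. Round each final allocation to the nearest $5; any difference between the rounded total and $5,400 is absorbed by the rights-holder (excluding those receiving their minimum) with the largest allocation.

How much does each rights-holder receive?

Sato: $1,930; Lindqvist: $1,565; Haddad: $1,190; Ferraro: $215; Nwosu: $500

Minimums first: Haddad $1,190. Remaining pool $4,210.
Remaining pool split over remaining ownership shares 6,866: Sato 1,926.57 → $1,925; Lindqvist 1,567.25 → $1,565; Ferraro 214.61 → $215; Nwosu 501.57 → $500.
Rounding difference +$5 applied to Sato → $1,930.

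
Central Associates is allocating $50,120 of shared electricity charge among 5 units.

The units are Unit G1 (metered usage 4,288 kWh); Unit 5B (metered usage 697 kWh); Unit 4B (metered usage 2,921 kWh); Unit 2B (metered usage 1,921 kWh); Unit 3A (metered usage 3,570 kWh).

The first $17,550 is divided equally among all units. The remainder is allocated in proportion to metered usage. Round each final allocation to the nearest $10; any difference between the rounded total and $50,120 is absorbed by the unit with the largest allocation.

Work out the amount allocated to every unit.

Unit G1: $13,940; Unit 5B: $5,200; Unit 4B: $10,610; Unit 2B: $8,180; Unit 3A: $12,190

Equal tier: $17,550 ÷ 5 = $3,510 apiece.
Remainder $32,570 by metered usage (total 13,397): Unit G1 10,424.73 → $10,420; Unit 5B 1,694.51 → $1,690; Unit 4B 7,101.36 → $7,100; Unit 2B 4,670.22 → $4,670; Unit 3A 8,679.17 → $8,680.
Rounding difference +$10 on remainder applied to Unit G1.
Totals: Unit G1 $3,510 + $10,430 = $13,940; Unit 5B $3,510 + $1,690 = $5,200; Unit 4B $3,510 + $7,100 = $10,610; Unit 2B $3,510 + $4,670 = $8,180; Unit 3A $3,510 + $8,680 = $12,190.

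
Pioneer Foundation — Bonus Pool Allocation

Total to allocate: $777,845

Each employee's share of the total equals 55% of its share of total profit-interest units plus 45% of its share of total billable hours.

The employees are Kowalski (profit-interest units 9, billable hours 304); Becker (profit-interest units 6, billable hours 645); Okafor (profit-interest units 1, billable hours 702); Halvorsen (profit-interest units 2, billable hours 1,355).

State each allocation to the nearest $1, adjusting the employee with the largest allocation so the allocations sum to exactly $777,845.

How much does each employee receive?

Totals — profit-interest units 18, billable hours 3,006.
Blended shares (55% profit-interest units + 45% billable hours): Kowalski 0.3205; Becker 0.2799; Okafor 0.1356; Halvorsen 0.2640.
Pro-rata amounts: Kowalski 249,306.31; Becker 217,711.21; Okafor 105,511.08; Halvorsen 205,316.41.
After rounding ($1): Kowalski $249,306; Becker $217,711; Okafor $105,511; Halvorsen $205,316. Sum = $777,844.
Difference $777,845 − $777,844 = +$1 applied to largest allocation (Kowalski): Kowalski becomes $249,307.

Kowalski: $249,307; Becker: $217,711; Okafor: $105,511; Halvorsen: $205,316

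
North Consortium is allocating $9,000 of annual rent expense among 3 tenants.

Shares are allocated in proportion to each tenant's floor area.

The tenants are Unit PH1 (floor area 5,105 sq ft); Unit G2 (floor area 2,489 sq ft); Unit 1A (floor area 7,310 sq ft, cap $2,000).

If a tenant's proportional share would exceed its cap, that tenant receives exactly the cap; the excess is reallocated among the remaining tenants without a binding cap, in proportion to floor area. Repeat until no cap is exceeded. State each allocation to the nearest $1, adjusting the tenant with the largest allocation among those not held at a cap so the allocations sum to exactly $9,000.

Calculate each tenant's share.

Unit PH1: $4,706; Unit G2: $2,294; Unit 1A: $2,000

Combined floor area = 14,904.
Proportional shares (ignoring caps): Unit PH1 3,082.73; Unit G2 1,503.02; Unit 1A 4,414.25.
Held at cap: Unit 1A ($2,000); residual $7,000 reallocated over remaining floor area 7,594.
Remaining shares: Unit PH1 4,705.69 → $4,706; Unit G2 2,294.31 → $2,294.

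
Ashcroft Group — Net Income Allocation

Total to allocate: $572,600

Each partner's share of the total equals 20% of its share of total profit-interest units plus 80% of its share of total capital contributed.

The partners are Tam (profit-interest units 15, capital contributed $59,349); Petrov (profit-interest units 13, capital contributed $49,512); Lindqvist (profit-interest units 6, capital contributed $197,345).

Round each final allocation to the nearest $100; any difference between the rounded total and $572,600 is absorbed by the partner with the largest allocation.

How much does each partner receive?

Tam: $139,300 | Petrov: $117,900 | Lindqvist: $315,400

Totals — profit-interest units 34, capital contributed 306,206.
Combined weights (20% profit-interest units + 80% capital contributed): Tam 0.2433; Petrov 0.2058; Lindqvist 0.5509.
Pro-rata amounts: Tam 139,308.82; Petrov 117,856.34; Lindqvist 315,434.84.
Rounded to nearest $100: Tam $139,300; Petrov $117,900; Lindqvist $315,400. Sum = $572,600.
No rounding difference to absorb.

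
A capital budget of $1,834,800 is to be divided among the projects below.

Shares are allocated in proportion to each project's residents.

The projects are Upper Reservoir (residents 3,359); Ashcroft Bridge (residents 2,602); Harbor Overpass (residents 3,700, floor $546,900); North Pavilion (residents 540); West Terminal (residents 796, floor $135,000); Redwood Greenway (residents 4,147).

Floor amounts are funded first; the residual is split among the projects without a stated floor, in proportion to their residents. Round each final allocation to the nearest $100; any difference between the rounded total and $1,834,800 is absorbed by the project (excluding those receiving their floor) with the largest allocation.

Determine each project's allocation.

Upper Reservoir: $363,700 · Ashcroft Bridge: $281,700 · Harbor Overpass: $546,900 · North Pavilion: $58,500 · West Terminal: $135,000 · Redwood Greenway: $449,000

Fund the minimums — Harbor Overpass $546,900; West Terminal $135,000. Remaining pool $1,152,900.
Remaining pool split over remaining residents 10,648: Upper Reservoir 363,691.88 → $363,700; Ashcroft Bridge 281,728.57 → $281,700; North Pavilion 58,467.88 → $58,500; Redwood Greenway 449,011.67 → $449,000.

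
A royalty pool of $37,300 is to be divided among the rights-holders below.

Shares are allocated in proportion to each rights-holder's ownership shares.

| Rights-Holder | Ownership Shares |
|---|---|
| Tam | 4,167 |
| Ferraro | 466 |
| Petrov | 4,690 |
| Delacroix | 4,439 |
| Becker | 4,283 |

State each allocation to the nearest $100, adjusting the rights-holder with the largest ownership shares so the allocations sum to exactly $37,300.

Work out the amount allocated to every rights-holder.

Sum of ownership shares: 18,045.
Unrounded shares: Tam 4,167/18,045 × $37,300 = 8,613.42; Ferraro 466/18,045 × $37,300 = 963.25; Petrov 4,690/18,045 × $37,300 = 9,694.49; Delacroix 4,439/18,045 × $37,300 = 9,175.66; Becker 4,283/18,045 × $37,300 = 8,853.19.
At nearest $100: Tam $8,600; Ferraro $1,000; Petrov $9,700; Delacroix $9,200; Becker $8,900. Sum = $37,400.
Difference $37,300 − $37,400 = −$100 applied to largest ownership shares (Petrov): Petrov becomes $9,600.

Tam: $8,600 · Ferraro: $1,000 · Petrov: $9,600 · Delacroix: $9,200 · Becker: $8,900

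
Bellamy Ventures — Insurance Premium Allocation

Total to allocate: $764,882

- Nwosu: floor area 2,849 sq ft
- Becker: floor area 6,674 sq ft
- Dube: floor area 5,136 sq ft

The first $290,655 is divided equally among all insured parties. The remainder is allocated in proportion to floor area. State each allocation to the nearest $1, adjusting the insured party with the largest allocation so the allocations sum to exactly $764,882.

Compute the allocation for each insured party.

$290,655 shared equally gives $96,885 per insured party.
Remainder $474,227 by floor area (total 14,659): Nwosu 92,166.77 → $92,167; Becker 215,907.70 → $215,908; Dube 166,152.53 → $166,153.
Rounding difference −$1 on remainder applied to Becker.
Totals: Nwosu $96,885 + $92,167 = $189,052; Becker $96,885 + $215,907 = $312,792; Dube $96,885 + $166,153 = $263,038.

Nwosu: $189,052; Becker: $312,792; Dube: $263,038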